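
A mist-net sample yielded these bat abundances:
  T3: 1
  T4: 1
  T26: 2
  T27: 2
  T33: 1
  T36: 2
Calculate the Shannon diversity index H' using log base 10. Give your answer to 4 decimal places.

0.7536

Total N = 1+1+2+2+1+2 = 9, so the proportions are 0.111111, 0.111111, 0.222222, 0.222222, 0.111111, 0.222222 (working shown to 6 dp, full precision carried).
Each pᵢ log₁₀ pᵢ term: 0.111111×(-0.954243)=-0.106027, 0.111111×(-0.954243)=-0.106027, 0.222222×(-0.653213)=-0.145158, 0.222222×(-0.653213)=-0.145158, 0.111111×(-0.954243)=-0.106027, 0.222222×(-0.653213)=-0.145158.
Sum = -0.753556, so H' = 0.7536.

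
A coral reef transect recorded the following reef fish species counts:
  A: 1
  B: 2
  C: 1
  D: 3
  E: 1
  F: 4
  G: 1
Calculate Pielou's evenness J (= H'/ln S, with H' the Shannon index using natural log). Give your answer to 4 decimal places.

0.9138

Total N = 1+2+1+3+1+4+1 = 13, so the proportions are 0.076923, 0.153846, 0.076923, 0.230769, 0.076923, 0.307692, 0.076923 (working shown to 6 dp, full precision carried).
H' = −Σ pᵢ ln pᵢ = −((-0.197304) + (-0.287970) + (-0.197304) + (-0.338385) + (-0.197304) + (-0.362663) + (-0.197304)) = 1.778233.
With S = 7 species, ln S = 1.945910, so J = 1.778233/1.945910 = 0.913831, i.e. 0.9138 to 4 decimal places.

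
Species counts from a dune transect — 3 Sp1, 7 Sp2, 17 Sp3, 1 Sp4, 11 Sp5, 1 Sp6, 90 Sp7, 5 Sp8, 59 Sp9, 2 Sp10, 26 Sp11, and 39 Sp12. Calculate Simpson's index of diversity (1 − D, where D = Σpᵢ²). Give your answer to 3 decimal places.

0.790

Total N = 3+7+17+1+11+1+90+5+59+2+26+39 = 261, so the proportions are 0.01149, 0.02682, 0.06513, 0.00383, 0.04215, 0.00383, 0.34483, 0.01916, 0.22605, 0.00766, 0.09962, 0.14943 (working shown to 5 dp, full precision carried).
D = 0.01149² + 0.02682² + 0.06513² + 0.00383² + 0.04215² + 0.00383² + 0.34483² + 0.01916² + 0.22605² + 0.00766² + 0.09962² + 0.14943² = 0.00013 + 0.00072 + 0.00424 + 0.00001 + 0.00178 + 0.00001 + 0.11891 + 0.00037 + 0.05110 + 0.00006 + 0.00992 + 0.02233 = 0.20958.
So 1 − D = 0.79042, i.e. 0.790 to 3 decimal places.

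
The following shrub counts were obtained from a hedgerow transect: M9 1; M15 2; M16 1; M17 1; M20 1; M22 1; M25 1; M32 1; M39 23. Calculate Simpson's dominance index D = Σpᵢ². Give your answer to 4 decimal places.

Total N = 1+2+1+1+1+1+1+1+23 = 32, so the proportions are 0.03125, 0.0625, 0.03125, 0.03125, 0.03125, 0.03125, 0.03125, 0.03125, 0.71875 (working shown to 6 dp, full precision carried).
D = 0.03125² + 0.0625² + 0.03125² + 0.03125² + 0.03125² + 0.03125² + 0.03125² + 0.03125² + 0.71875² = 0.000977 + 0.003906 + 0.000977 + 0.000977 + 0.000977 + 0.000977 + 0.000977 + 0.000977 + 0.516602 = 0.527344.
To 4 decimal places, D = 0.5273.

0.5273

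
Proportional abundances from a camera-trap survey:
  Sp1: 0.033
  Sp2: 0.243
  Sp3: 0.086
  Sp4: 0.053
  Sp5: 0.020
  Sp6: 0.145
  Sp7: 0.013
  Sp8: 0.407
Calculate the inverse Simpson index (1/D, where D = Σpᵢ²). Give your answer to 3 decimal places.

3.882

D = 0.033² + 0.243² + 0.086² + 0.053² + 0.02² + 0.145² + 0.013² + 0.407² = 0.0010890 + 0.0590490 + 0.0073960 + 0.0028090 + 0.0004000 + 0.0210250 + 0.0001690 + 0.1656490 = 0.2575860 (working shown to 7 dp, full precision carried).
So 1/D = 3.88220, i.e. 3.882 to 3 decimal places.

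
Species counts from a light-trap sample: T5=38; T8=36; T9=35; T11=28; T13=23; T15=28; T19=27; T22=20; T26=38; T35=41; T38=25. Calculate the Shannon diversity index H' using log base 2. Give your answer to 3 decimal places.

Total N = 38+36+35+28+23+28+27+20+38+41+25 = 339, so the proportions are 0.11209, 0.10619, 0.10324, 0.0826, 0.06785, 0.0826, 0.07965, 0.059, 0.11209, 0.12094, 0.07375 (working shown to 5 dp, full precision carried).
Each pᵢ log₂ pᵢ term: 0.11209×(-3.15721)=-0.35391, 0.10619×(-3.23522)=-0.34356, 0.10324×(-3.27586)=-0.33822, 0.0826×(-3.59779)=-0.29716, 0.06785×(-3.88158)=-0.26335, 0.0826×(-3.59779)=-0.29716, 0.07965×(-3.65025)=-0.29073, 0.059×(-4.08321)=-0.24090, 0.11209×(-3.15721)=-0.35391, 0.12094×(-3.04759)=-0.36859, 0.07375×(-3.76129)=-0.27738.
Sum = -3.42486, so H' = 3.425.

3.425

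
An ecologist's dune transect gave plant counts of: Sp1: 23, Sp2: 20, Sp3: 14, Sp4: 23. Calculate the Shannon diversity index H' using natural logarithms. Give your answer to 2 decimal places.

1.37

Total N = 23+20+14+23 = 80, so the proportions are 0.2875, 0.25, 0.175, 0.2875 (working shown to 4 dp, full precision carried).
Each pᵢ ln pᵢ term: 0.2875×(-1.2465)=-0.3584, 0.25×(-1.3863)=-0.3466, 0.175×(-1.7430)=-0.3050, 0.2875×(-1.2465)=-0.3584.
Sum = -1.3683, so H' = 1.37.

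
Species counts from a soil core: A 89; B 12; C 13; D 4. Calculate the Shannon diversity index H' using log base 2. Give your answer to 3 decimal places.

Total N = 89+12+13+4 = 118, so the proportions are 0.75424, 0.10169, 0.11017, 0.0339 (working shown to 5 dp, full precision carried).
Each pᵢ log₂ pᵢ term: 0.75424×(-0.40691)=-0.30691, 0.10169×(-3.29768)=-0.33536, 0.11017×(-3.18220)=-0.35058, 0.0339×(-4.88264)=-0.16551.
Sum = -1.15836, so H' = 1.158.

1.158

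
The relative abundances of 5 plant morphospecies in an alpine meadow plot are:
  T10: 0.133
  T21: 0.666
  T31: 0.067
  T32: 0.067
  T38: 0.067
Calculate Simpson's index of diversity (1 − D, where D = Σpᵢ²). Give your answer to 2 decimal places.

D = 0.133² + 0.666² + 0.067² + 0.067² + 0.067² = 0.0177 + 0.4436 + 0.0045 + 0.0045 + 0.0045 = 0.4747 (working shown to 4 dp, full precision carried).
So 1 − D = 0.5253, i.e. 0.53 to 2 decimal places.

0.53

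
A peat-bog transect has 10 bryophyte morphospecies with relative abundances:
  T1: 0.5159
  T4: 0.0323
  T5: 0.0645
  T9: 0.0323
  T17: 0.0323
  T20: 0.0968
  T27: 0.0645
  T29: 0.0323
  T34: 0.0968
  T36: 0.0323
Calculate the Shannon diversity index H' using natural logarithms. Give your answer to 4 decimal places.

1.7015

Each pᵢ ln pᵢ term (working shown to 6 dp, full precision carried): 0.5159×(-0.661842)=-0.341444, 0.0323×(-3.432688)=-0.110876, 0.0645×(-2.741090)=-0.176800, 0.0323×(-3.432688)=-0.110876, 0.0323×(-3.432688)=-0.110876, 0.0968×(-2.335108)=-0.226038, 0.0645×(-2.741090)=-0.176800, 0.0323×(-3.432688)=-0.110876, 0.0968×(-2.335108)=-0.226038, 0.0323×(-3.432688)=-0.110876.
Sum = -1.701501, so H' = 1.7015.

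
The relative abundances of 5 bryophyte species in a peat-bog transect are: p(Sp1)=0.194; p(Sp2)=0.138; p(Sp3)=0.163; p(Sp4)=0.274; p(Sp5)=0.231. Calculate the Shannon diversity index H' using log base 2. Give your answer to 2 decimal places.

Each pᵢ log₂ pᵢ term (working shown to 4 dp, full precision carried): 0.194×(-2.3659)=-0.4590, 0.138×(-2.8573)=-0.3943, 0.163×(-2.6171)=-0.4266, 0.274×(-1.8678)=-0.5118, 0.231×(-2.1140)=-0.4883.
Sum = -2.2800, so H' = 2.28.

2.28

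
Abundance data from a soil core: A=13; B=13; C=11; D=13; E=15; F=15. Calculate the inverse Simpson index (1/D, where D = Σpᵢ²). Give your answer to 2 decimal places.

5.94

Total N = 13+13+11+13+15+15 = 80, so the proportions are 0.1625, 0.1625, 0.1375, 0.1625, 0.1875, 0.1875 (working shown to 6 dp, full precision carried).
D = 0.1625² + 0.1625² + 0.1375² + 0.1625² + 0.1875² + 0.1875² = 0.026406 + 0.026406 + 0.018906 + 0.026406 + 0.035156 + 0.035156 = 0.168438.
So 1/D = 5.9369, i.e. 5.94 to 2 decimal places.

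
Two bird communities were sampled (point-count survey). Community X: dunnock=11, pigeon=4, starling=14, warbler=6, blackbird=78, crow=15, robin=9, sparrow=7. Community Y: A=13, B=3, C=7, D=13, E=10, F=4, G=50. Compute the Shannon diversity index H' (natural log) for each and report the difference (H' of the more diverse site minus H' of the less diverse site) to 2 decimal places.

Community X: N=144, proportions 0.0764, 0.0278, 0.0972, 0.0417, 0.5417, 0.1042, 0.0625, 0.0486, giving H' = 1.5430 (working shown to 4 dp, full precision carried).
Community Y: N=100, proportions 0.13, 0.03, 0.07, 0.13, 0.1, 0.04, 0.5, giving H' = 1.5274.
Difference = |1.5430 − 1.5274| = 0.0156, i.e. 0.02 to 2 decimal places.

0.02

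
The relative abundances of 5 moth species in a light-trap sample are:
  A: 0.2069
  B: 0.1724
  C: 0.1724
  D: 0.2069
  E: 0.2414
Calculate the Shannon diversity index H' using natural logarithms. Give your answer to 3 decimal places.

Each pᵢ ln pᵢ term (working shown to 5 dp, full precision carried): 0.2069×(-1.57552)=-0.32598, 0.1724×(-1.75794)=-0.30307, 0.1724×(-1.75794)=-0.30307, 0.2069×(-1.57552)=-0.32598, 0.2414×(-1.42130)=-0.34310.
Sum = -1.60119, so H' = 1.601.

1.601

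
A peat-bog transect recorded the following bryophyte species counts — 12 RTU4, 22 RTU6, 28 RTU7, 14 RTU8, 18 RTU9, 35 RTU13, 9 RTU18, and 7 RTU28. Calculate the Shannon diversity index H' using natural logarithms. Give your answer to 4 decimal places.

1.9565

Total N = 12+22+28+14+18+35+9+7 = 145, so the proportions are 0.082759, 0.151724, 0.193103, 0.096552, 0.124138, 0.241379, 0.062069, 0.048276 (working shown to 6 dp, full precision carried).
Each pᵢ ln pᵢ term: 0.082759×(-2.491827)=-0.206220, 0.151724×(-1.885691)=-0.286105, 0.193103×(-1.644529)=-0.317564, 0.096552×(-2.337676)=-0.225707, 0.124138×(-2.086362)=-0.258997, 0.241379×(-1.421386)=-0.343093, 0.062069×(-2.779509)=-0.172521, 0.048276×(-3.030824)=-0.146316.
Sum = -1.956523, so H' = 1.9565.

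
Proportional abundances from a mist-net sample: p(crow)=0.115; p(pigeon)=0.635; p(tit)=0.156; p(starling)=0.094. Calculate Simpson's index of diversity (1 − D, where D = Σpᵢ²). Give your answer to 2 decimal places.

0.55

D = 0.115² + 0.635² + 0.156² + 0.094² = 0.0132 + 0.4032 + 0.0243 + 0.0088 = 0.4496 (working shown to 4 dp, full precision carried).
So 1 − D = 0.5504, i.e. 0.55 to 2 decimal places.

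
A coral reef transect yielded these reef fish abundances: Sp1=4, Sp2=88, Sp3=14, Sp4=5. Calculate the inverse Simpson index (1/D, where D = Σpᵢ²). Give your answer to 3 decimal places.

Total N = 4+88+14+5 = 111, so the proportions are 0.036036, 0.792793, 0.126126, 0.045045 (working shown to 6 dp, full precision carried).
D = 0.036036² + 0.792793² + 0.126126² + 0.045045² = 0.001299 + 0.628520 + 0.015908 + 0.002029 = 0.647756.
So 1/D = 1.54379, i.e. 1.544 to 3 decimal places.

1.544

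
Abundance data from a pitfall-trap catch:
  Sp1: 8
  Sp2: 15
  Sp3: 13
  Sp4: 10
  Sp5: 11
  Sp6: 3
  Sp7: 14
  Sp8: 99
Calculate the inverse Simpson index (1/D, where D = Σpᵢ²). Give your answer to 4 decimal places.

2.8010

Total N = 8+15+13+10+11+3+14+99 = 173, so the proportions are 0.0462428, 0.0867052, 0.0751445, 0.0578035, 0.0635838, 0.017341, 0.0809249, 0.5722543 (working shown to 7 dp, full precision carried).
D = 0.0462428² + 0.0867052² + 0.0751445² + 0.0578035² + 0.0635838² + 0.017341² + 0.0809249² + 0.5722543² = 0.0021384 + 0.0075178 + 0.0056467 + 0.0033412 + 0.0040429 + 0.0003007 + 0.0065488 + 0.3274750 = 0.3570116.
So 1/D = 2.801029, i.e. 2.8010 to 4 decimal places.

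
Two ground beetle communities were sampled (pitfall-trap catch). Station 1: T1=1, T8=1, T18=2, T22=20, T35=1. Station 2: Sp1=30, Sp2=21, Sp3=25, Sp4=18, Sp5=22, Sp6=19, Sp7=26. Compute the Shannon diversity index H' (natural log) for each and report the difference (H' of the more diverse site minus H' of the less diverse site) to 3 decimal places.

Station 1: N=25, proportions 0.04, 0.04, 0.08, 0.8, 0.04, giving H' = 0.76684 (working shown to 5 dp, full precision carried).
Station 2: N=161, proportions 0.18634, 0.13043, 0.15528, 0.1118, 0.13665, 0.11801, 0.16149, giving H' = 1.93155.
Difference = |0.76684 − 1.93155| = 1.16471, i.e. 1.165 to 3 decimal places.

1.165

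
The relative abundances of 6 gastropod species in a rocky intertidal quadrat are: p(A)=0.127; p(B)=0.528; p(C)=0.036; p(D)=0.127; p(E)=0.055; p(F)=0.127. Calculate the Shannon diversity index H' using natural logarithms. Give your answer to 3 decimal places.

1.403

Each pᵢ ln pᵢ term (working shown to 5 dp, full precision carried): 0.127×(-2.06357)=-0.26207, 0.528×(-0.63866)=-0.33721, 0.036×(-3.32424)=-0.11967, 0.127×(-2.06357)=-0.26207, 0.055×(-2.90042)=-0.15952, 0.127×(-2.06357)=-0.26207.
Sum = -1.40263, so H' = 1.403.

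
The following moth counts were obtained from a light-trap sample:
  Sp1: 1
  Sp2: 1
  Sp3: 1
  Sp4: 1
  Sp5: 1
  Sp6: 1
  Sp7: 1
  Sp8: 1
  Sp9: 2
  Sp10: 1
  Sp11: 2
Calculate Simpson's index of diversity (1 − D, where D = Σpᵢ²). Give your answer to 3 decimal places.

Total N = 1+1+1+1+1+1+1+1+2+1+2 = 13, so the proportions are 0.07692, 0.07692, 0.07692, 0.07692, 0.07692, 0.07692, 0.07692, 0.07692, 0.15385, 0.07692, 0.15385 (working shown to 5 dp, full precision carried).
D = 0.07692² + 0.07692² + 0.07692² + 0.07692² + 0.07692² + 0.07692² + 0.07692² + 0.07692² + 0.15385² + 0.07692² + 0.15385² = 0.00592 + 0.00592 + 0.00592 + 0.00592 + 0.00592 + 0.00592 + 0.00592 + 0.00592 + 0.02367 + 0.00592 + 0.02367 = 0.10059.
So 1 − D = 0.89941, i.e. 0.899 to 3 decimal places.

0.899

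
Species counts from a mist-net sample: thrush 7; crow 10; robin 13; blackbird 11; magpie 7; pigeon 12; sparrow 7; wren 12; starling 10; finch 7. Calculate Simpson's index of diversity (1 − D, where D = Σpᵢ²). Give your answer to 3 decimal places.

0.894

Total N = 7+10+13+11+7+12+7+12+10+7 = 96, so the proportions are 0.07292, 0.10417, 0.13542, 0.11458, 0.07292, 0.125, 0.07292, 0.125, 0.10417, 0.07292 (working shown to 5 dp, full precision carried).
D = 0.07292² + 0.10417² + 0.13542² + 0.11458² + 0.07292² + 0.125² + 0.07292² + 0.125² + 0.10417² + 0.07292² = 0.00532 + 0.01085 + 0.01834 + 0.01313 + 0.00532 + 0.01562 + 0.00532 + 0.01562 + 0.01085 + 0.00532 = 0.10569.
So 1 − D = 0.89431, i.e. 0.894 to 3 decimal places.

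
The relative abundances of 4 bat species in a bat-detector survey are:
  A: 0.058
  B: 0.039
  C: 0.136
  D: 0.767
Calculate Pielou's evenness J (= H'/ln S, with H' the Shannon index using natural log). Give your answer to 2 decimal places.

0.55

H' = −Σ pᵢ ln pᵢ = −((-0.1651) + (-0.1265) + (-0.2713) + (-0.2035)) = 0.7665 (working shown to 4 dp, full precision carried).
With S = 4 species, ln S = 1.3863, so J = 0.7665/1.3863 = 0.5529, i.e. 0.55 to 2 decimal places.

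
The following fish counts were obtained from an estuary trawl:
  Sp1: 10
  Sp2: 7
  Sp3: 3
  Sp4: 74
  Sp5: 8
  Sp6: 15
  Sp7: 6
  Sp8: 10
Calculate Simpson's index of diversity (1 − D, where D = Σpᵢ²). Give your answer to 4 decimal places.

0.6575

Total N = 10+7+3+74+8+15+6+10 = 133, so the proportions are 0.075188, 0.052632, 0.022556, 0.556391, 0.06015, 0.112782, 0.045113, 0.075188 (working shown to 6 dp, full precision carried).
D = 0.075188² + 0.052632² + 0.022556² + 0.556391² + 0.06015² + 0.112782² + 0.045113² + 0.075188² = 0.005653 + 0.002770 + 0.000509 + 0.309571 + 0.003618 + 0.012720 + 0.002035 + 0.005653 = 0.342529.
So 1 − D = 0.657471, i.e. 0.6575 to 4 decimal places.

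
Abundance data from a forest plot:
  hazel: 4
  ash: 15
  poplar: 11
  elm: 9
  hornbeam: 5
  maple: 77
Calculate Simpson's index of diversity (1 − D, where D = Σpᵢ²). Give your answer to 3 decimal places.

Total N = 4+15+11+9+5+77 = 121, so the proportions are 0.03306, 0.12397, 0.09091, 0.07438, 0.04132, 0.63636 (working shown to 5 dp, full precision carried).
D = 0.03306² + 0.12397² + 0.09091² + 0.07438² + 0.04132² + 0.63636² = 0.00109 + 0.01537 + 0.00826 + 0.00553 + 0.00171 + 0.40496 = 0.43692.
So 1 − D = 0.56308, i.e. 0.563 to 3 decimal places.

0.563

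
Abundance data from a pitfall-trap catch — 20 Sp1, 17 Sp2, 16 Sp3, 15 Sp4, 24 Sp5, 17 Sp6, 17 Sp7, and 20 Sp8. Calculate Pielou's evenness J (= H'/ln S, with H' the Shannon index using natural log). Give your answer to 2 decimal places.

Total N = 20+17+16+15+24+17+17+20 = 146, so the proportions are 0.137, 0.1164, 0.1096, 0.1027, 0.1644, 0.1164, 0.1164, 0.137 (working shown to 4 dp, full precision carried).
H' = −Σ pᵢ ln pᵢ = −((-0.2723) + (-0.2504) + (-0.2423) + (-0.2338) + (-0.2968) + (-0.2504) + (-0.2504) + (-0.2723)) = 2.0687.
With S = 8 species, ln S = 2.0794, so J = 2.0687/2.0794 = 0.9948, i.e. 0.99 to 2 decimal places.

0.99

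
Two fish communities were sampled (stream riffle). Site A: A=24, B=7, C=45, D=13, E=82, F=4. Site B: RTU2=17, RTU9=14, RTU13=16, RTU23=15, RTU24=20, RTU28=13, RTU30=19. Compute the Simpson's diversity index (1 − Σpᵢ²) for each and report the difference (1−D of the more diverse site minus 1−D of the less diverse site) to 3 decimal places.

Site A: N=175, proportions 0.13714, 0.04, 0.25714, 0.07429, 0.46857, 0.02286, giving 1−D = 0.68787 (working shown to 5 dp, full precision carried).
Site B: N=114, proportions 0.14912, 0.12281, 0.14035, 0.13158, 0.17544, 0.11404, 0.16667, giving 1−D = 0.85411.
Difference = |0.68787 − 0.85411| = 0.16624, i.e. 0.166 to 3 decimal places.

0.166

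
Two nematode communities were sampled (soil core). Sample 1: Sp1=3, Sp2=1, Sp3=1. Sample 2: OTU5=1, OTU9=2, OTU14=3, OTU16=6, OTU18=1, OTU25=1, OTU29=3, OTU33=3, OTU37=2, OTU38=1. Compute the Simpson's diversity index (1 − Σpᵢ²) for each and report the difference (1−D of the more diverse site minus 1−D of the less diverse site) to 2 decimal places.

0.30

Sample 1: N=5, proportions 0.6, 0.2, 0.2, giving 1−D = 0.5600 (working shown to 4 dp, full precision carried).
Sample 2: N=23, proportions 0.0435, 0.087, 0.1304, 0.2609, 0.0435, 0.0435, 0.1304, 0.1304, 0.087, 0.0435, giving 1−D = 0.8582.
Difference = |0.5600 − 0.8582| = 0.2982, i.e. 0.30 to 2 decimal places.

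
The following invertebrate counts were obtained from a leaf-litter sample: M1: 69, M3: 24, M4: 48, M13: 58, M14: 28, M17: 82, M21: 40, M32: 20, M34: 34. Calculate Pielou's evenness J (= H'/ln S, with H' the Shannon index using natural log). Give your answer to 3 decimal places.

0.955

Total N = 69+24+48+58+28+82+40+20+34 = 403, so the proportions are 0.17122, 0.05955, 0.11911, 0.14392, 0.06948, 0.20347, 0.09926, 0.04963, 0.08437 (working shown to 5 dp, full precision carried).
H' = −Σ pᵢ ln pᵢ = −((-0.30217) + (-0.16799) + (-0.25343) + (-0.27899) + (-0.18528) + (-0.32397) + (-0.22929) + (-0.14904) + (-0.20860)) = 2.09877.
With S = 9 species, ln S = 2.19722, so J = 2.09877/2.19722 = 0.95519, i.e. 0.955 to 3 decimal places.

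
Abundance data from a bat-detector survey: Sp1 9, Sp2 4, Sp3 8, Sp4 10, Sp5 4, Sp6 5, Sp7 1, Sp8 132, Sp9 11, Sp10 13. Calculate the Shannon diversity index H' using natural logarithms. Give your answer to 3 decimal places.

Total N = 9+4+8+10+4+5+1+132+11+13 = 197, so the proportions are 0.04569, 0.0203, 0.04061, 0.05076, 0.0203, 0.02538, 0.00508, 0.67005, 0.05584, 0.06599 (working shown to 5 dp, full precision carried).
Each pᵢ ln pᵢ term: 0.04569×(-3.08598)=-0.14098, 0.0203×(-3.89691)=-0.07913, 0.04061×(-3.20376)=-0.13010, 0.05076×(-2.98062)=-0.15130, 0.0203×(-3.89691)=-0.07913, 0.02538×(-3.67377)=-0.09324, 0.00508×(-5.28320)=-0.02682, 0.67005×(-0.40040)=-0.26829, 0.05584×(-2.88531)=-0.16111, 0.06599×(-2.71825)=-0.17938.
Sum = -1.30947, so H' = 1.309.

1.309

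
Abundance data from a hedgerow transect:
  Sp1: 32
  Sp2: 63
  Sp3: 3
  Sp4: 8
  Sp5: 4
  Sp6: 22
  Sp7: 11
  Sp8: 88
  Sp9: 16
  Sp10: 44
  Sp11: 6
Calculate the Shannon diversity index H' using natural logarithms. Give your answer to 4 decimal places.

Total N = 32+63+3+8+4+22+11+88+16+44+6 = 297, so the proportions are 0.107744, 0.212121, 0.010101, 0.026936, 0.013468, 0.074074, 0.037037, 0.296296, 0.053872, 0.148148, 0.020202 (working shown to 6 dp, full precision carried).
Each pᵢ ln pᵢ term: 0.107744×(-2.227996)=-0.240053, 0.212121×(-1.550597)=-0.328915, 0.010101×(-4.595120)=-0.046415, 0.026936×(-3.614291)=-0.097355, 0.013468×(-4.307438)=-0.058013, 0.074074×(-2.602690)=-0.192792, 0.037037×(-3.295837)=-0.122068, 0.296296×(-1.216395)=-0.360413, 0.053872×(-2.921143)=-0.157368, 0.148148×(-1.909543)=-0.282895, 0.020202×(-3.901973)=-0.078828.
Sum = -1.965115, so H' = 1.9651.

1.9651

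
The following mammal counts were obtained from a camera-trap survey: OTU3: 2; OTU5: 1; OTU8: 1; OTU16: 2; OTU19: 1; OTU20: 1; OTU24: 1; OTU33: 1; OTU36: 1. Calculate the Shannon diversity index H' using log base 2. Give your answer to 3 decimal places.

3.096

Total N = 2+1+1+2+1+1+1+1+1 = 11, so the proportions are 0.18182, 0.09091, 0.09091, 0.18182, 0.09091, 0.09091, 0.09091, 0.09091, 0.09091 (working shown to 5 dp, full precision carried).
Each pᵢ log₂ pᵢ term: 0.18182×(-2.45943)=-0.44717, 0.09091×(-3.45943)=-0.31449, 0.09091×(-3.45943)=-0.31449, 0.18182×(-2.45943)=-0.44717, 0.09091×(-3.45943)=-0.31449, 0.09091×(-3.45943)=-0.31449, 0.09091×(-3.45943)=-0.31449, 0.09091×(-3.45943)=-0.31449, 0.09091×(-3.45943)=-0.31449.
Sum = -3.09580, so H' = 3.096.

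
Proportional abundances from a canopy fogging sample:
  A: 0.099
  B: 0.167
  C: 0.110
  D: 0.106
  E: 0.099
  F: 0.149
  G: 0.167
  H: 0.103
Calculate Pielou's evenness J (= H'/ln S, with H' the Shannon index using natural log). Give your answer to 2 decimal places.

H' = −Σ pᵢ ln pᵢ = −((-0.2290) + (-0.2989) + (-0.2428) + (-0.2379) + (-0.2290) + (-0.2837) + (-0.2989) + (-0.2341)) = 2.0542 (working shown to 4 dp, full precision carried).
With S = 8 species, ln S = 2.0794, so J = 2.0542/2.0794 = 0.9878, i.e. 0.99 to 2 decimal places.

0.99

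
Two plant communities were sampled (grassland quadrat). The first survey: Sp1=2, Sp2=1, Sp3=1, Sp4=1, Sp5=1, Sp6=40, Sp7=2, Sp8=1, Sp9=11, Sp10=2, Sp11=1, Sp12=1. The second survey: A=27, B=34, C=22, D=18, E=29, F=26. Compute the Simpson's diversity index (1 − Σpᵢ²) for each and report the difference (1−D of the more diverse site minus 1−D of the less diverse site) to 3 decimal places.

The first survey: N=64, proportions 0.03125, 0.01562, 0.01562, 0.01562, 0.01562, 0.625, 0.03125, 0.01562, 0.17188, 0.03125, 0.01562, 0.01562, giving 1−D = 0.57520 (working shown to 5 dp, full precision carried).
The second survey: N=156, proportions 0.17308, 0.21795, 0.14103, 0.11538, 0.1859, 0.16667, giving 1−D = 0.82701.
Difference = |0.57520 − 0.82701| = 0.25181, i.e. 0.252 to 3 decimal places.

0.252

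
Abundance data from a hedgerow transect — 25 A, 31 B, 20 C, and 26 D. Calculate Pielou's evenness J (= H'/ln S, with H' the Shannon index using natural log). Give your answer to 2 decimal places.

0.99

Total N = 25+31+20+26 = 102, so the proportions are 0.2451, 0.3039, 0.1961, 0.2549 (working shown to 4 dp, full precision carried).
H' = −Σ pᵢ ln pᵢ = −((-0.3446) + (-0.3620) + (-0.3195) + (-0.3484)) = 1.3745.
With S = 4 species, ln S = 1.3863, so J = 1.3745/1.3863 = 0.9915, i.e. 0.99 to 2 decimal places.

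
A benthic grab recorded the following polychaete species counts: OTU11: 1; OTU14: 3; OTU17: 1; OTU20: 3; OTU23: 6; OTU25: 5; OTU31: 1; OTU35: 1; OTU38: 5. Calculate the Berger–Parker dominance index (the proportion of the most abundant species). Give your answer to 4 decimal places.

Total N = 1+3+1+3+6+5+1+1+5 = 26, so the proportions are 0.038462, 0.115385, 0.038462, 0.115385, 0.230769, 0.192308, 0.038462, 0.038462, 0.192308 (working shown to 6 dp, full precision carried).
The largest proportion is 0.230769, i.e. d = 0.2308 to 4 decimal places.

0.2308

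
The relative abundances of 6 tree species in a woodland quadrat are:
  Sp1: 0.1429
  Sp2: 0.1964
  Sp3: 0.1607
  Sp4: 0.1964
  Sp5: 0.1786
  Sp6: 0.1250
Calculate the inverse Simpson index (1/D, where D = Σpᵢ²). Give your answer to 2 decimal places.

5.85

D = 0.1429² + 0.1964² + 0.1607² + 0.1964² + 0.1786² + 0.125² = 0.020420 + 0.038573 + 0.025824 + 0.038573 + 0.031898 + 0.015625 = 0.170914 (working shown to 6 dp, full precision carried).
So 1/D = 5.8509, i.e. 5.85 to 2 decimal places.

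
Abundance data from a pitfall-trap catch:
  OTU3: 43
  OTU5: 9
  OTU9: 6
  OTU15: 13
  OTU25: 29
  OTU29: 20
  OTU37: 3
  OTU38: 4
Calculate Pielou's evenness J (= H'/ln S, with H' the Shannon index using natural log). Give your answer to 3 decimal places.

Total N = 43+9+6+13+29+20+3+4 = 127, so the proportions are 0.33858, 0.07087, 0.04724, 0.10236, 0.22835, 0.15748, 0.02362, 0.0315 (working shown to 5 dp, full precision carried).
H' = −Σ pᵢ ln pᵢ = −((-0.36668) + (-0.18758) + (-0.14421) + (-0.23331) + (-0.33724) + (-0.29110) + (-0.08848) + (-0.10891)) = 1.75750.
With S = 8 species, ln S = 2.07944, so J = 1.75750/2.07944 = 0.84518, i.e. 0.845 to 3 decimal places.

0.845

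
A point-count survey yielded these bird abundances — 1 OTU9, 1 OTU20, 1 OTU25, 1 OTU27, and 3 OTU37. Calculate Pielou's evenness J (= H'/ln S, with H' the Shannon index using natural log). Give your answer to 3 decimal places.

Total N = 1+1+1+1+3 = 7, so the proportions are 0.14286, 0.14286, 0.14286, 0.14286, 0.42857 (working shown to 5 dp, full precision carried).
H' = −Σ pᵢ ln pᵢ = −((-0.27799) + (-0.27799) + (-0.27799) + (-0.27799) + (-0.36313)) = 1.47508.
With S = 5 species, ln S = 1.60944, so J = 1.47508/1.60944 = 0.91652, i.e. 0.917 to 3 decimal places.

0.917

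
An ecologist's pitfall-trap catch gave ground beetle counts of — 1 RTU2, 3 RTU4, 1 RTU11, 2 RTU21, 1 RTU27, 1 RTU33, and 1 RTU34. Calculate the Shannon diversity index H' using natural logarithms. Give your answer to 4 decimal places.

1.8344

Total N = 1+3+1+2+1+1+1 = 10, so the proportions are 0.1, 0.3, 0.1, 0.2, 0.1, 0.1, 0.1 (working shown to 6 dp, full precision carried).
Each pᵢ ln pᵢ term: 0.1×(-2.302585)=-0.230259, 0.3×(-1.203973)=-0.361192, 0.1×(-2.302585)=-0.230259, 0.2×(-1.609438)=-0.321888, 0.1×(-2.302585)=-0.230259, 0.1×(-2.302585)=-0.230259, 0.1×(-2.302585)=-0.230259.
Sum = -1.834372, so H' = 1.8344.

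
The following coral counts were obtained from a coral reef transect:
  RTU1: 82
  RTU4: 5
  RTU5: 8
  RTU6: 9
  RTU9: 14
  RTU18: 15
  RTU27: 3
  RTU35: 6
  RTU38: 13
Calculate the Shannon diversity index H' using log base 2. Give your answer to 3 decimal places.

2.336

Total N = 82+5+8+9+14+15+3+6+13 = 155, so the proportions are 0.52903, 0.03226, 0.05161, 0.05806, 0.09032, 0.09677, 0.01935, 0.03871, 0.08387 (working shown to 5 dp, full precision carried).
Each pᵢ log₂ pᵢ term: 0.52903×(-0.91857)=-0.48595, 0.03226×(-4.95420)=-0.15981, 0.05161×(-4.27612)=-0.22070, 0.05806×(-4.10620)=-0.23842, 0.09032×(-3.46877)=-0.31331, 0.09677×(-3.36923)=-0.32605, 0.01935×(-5.69116)=-0.11015, 0.03871×(-4.69116)=-0.18159, 0.08387×(-3.57568)=-0.29990.
Sum = -2.33590, so H' = 2.336.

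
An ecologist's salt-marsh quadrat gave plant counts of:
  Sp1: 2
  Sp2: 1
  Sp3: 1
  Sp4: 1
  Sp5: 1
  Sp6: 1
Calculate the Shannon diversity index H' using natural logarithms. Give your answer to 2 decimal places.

Total N = 2+1+1+1+1+1 = 7, so the proportions are 0.2857, 0.1429, 0.1429, 0.1429, 0.1429, 0.1429 (working shown to 4 dp, full precision carried).
Each pᵢ ln pᵢ term: 0.2857×(-1.2528)=-0.3579, 0.1429×(-1.9459)=-0.2780, 0.1429×(-1.9459)=-0.2780, 0.1429×(-1.9459)=-0.2780, 0.1429×(-1.9459)=-0.2780, 0.1429×(-1.9459)=-0.2780.
Sum = -1.7479, so H' = 1.75.

1.75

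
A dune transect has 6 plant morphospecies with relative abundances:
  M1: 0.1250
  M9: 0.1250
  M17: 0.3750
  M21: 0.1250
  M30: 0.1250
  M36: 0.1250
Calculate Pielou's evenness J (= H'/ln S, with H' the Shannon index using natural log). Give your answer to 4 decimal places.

0.9306

H' = −Σ pᵢ ln pᵢ = −((-0.259930) + (-0.259930) + (-0.367811) + (-0.259930) + (-0.259930) + (-0.259930)) = 1.667462 (working shown to 6 dp, full precision carried).
With S = 6 species, ln S = 1.791759, so J = 1.667462/1.791759 = 0.930628, i.e. 0.9306 to 4 decimal places.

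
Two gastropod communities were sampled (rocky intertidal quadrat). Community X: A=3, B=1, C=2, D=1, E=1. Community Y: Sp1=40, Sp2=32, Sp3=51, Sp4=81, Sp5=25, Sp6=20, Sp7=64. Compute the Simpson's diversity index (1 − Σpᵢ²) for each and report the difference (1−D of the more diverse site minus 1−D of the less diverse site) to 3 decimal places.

Community X: N=8, proportions 0.375, 0.125, 0.25, 0.125, 0.125, giving 1−D = 0.75000 (working shown to 5 dp, full precision carried).
Community Y: N=313, proportions 0.1278, 0.10224, 0.16294, 0.25879, 0.07987, 0.0639, 0.20447, giving 1−D = 0.82743.
Difference = |0.75000 − 0.82743| = 0.07743, i.e. 0.077 to 3 decimal places.

0.077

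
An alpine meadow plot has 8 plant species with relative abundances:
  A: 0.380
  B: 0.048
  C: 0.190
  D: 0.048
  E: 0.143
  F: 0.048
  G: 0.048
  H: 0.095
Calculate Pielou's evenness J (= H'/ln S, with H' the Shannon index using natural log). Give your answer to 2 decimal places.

H' = −Σ pᵢ ln pᵢ = −((-0.3677) + (-0.1458) + (-0.3155) + (-0.1458) + (-0.2781) + (-0.1458) + (-0.1458) + (-0.2236)) = 1.7680 (working shown to 4 dp, full precision carried).
With S = 8 species, ln S = 2.0794, so J = 1.7680/2.0794 = 0.8502, i.e. 0.85 to 2 decimal places.

0.85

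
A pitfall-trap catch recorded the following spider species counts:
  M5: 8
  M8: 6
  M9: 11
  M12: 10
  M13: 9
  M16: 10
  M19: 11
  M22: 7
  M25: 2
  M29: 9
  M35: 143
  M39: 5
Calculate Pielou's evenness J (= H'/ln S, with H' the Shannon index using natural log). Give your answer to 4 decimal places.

0.6249

Total N = 8+6+11+10+9+10+11+7+2+9+143+5 = 231, so the proportions are 0.034632, 0.025974, 0.047619, 0.04329, 0.038961, 0.04329, 0.047619, 0.030303, 0.008658, 0.038961, 0.619048, 0.021645 (working shown to 6 dp, full precision carried).
H' = −Σ pᵢ ln pᵢ = −((-0.116467) + (-0.094822) + (-0.144977) + (-0.135923) + (-0.126436) + (-0.135923) + (-0.144977) + (-0.105955) + (-0.041119) + (-0.126436) + (-0.296879) + (-0.082965)) = 1.552880.
With S = 12 species, ln S = 2.484907, so J = 1.552880/2.484907 = 0.624925, i.e. 0.6249 to 4 decimal places.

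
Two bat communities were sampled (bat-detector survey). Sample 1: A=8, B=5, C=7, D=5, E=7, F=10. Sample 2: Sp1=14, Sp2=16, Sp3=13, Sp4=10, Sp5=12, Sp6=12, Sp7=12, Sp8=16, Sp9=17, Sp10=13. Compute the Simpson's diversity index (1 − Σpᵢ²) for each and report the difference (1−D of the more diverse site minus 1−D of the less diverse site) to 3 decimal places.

0.074

Sample 1: N=42, proportions 0.19048, 0.11905, 0.16667, 0.11905, 0.16667, 0.2381, giving 1−D = 0.82313 (working shown to 5 dp, full precision carried).
Sample 2: N=135, proportions 0.1037, 0.11852, 0.0963, 0.07407, 0.08889, 0.08889, 0.08889, 0.11852, 0.12593, 0.0963, giving 1−D = 0.89756.
Difference = |0.82313 − 0.89756| = 0.07443, i.e. 0.074 to 3 decimal places.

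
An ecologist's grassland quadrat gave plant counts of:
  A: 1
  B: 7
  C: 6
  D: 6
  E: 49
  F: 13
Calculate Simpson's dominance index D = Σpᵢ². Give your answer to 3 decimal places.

0.400

Total N = 1+7+6+6+49+13 = 82, so the proportions are 0.0122, 0.08537, 0.07317, 0.07317, 0.59756, 0.15854 (working shown to 5 dp, full precision carried).
D = 0.0122² + 0.08537² + 0.07317² + 0.07317² + 0.59756² + 0.15854² = 0.00015 + 0.00729 + 0.00535 + 0.00535 + 0.35708 + 0.02513 = 0.40036.
To 3 decimal places, D = 0.400.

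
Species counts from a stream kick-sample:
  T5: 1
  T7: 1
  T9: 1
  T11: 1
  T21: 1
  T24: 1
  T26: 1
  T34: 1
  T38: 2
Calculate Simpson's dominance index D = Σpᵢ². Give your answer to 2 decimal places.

0.12

Total N = 1+1+1+1+1+1+1+1+2 = 10, so the proportions are 0.1, 0.1, 0.1, 0.1, 0.1, 0.1, 0.1, 0.1, 0.2 (working shown to 4 dp, full precision carried).
D = 0.1² + 0.1² + 0.1² + 0.1² + 0.1² + 0.1² + 0.1² + 0.1² + 0.2² = 0.0100 + 0.0100 + 0.0100 + 0.0100 + 0.0100 + 0.0100 + 0.0100 + 0.0100 + 0.0400 = 0.1200.
To 2 decimal places, D = 0.12.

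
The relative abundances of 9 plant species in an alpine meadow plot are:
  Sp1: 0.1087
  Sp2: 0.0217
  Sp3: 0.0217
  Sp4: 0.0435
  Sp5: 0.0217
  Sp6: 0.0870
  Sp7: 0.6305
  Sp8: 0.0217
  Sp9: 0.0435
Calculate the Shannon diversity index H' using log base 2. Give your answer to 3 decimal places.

1.947

Each pᵢ log₂ pᵢ term (working shown to 5 dp, full precision carried): 0.1087×(-3.20158)=-0.34801, 0.0217×(-5.52616)=-0.11992, 0.0217×(-5.52616)=-0.11992, 0.0435×(-4.52284)=-0.19674, 0.0217×(-5.52616)=-0.11992, 0.087×(-3.52284)=-0.30649, 0.6305×(-0.66543)=-0.41955, 0.0217×(-5.52616)=-0.11992, 0.0435×(-4.52284)=-0.19674.
Sum = -1.94721, so H' = 1.947.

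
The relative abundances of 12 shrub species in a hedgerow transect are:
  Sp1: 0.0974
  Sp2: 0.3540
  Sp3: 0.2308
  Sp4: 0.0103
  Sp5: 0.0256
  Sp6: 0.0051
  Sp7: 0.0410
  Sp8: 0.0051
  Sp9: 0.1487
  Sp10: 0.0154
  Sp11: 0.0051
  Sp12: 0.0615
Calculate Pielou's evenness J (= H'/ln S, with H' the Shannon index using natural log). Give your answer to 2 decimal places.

H' = −Σ pᵢ ln pᵢ = −((-0.2268) + (-0.3676) + (-0.3384) + (-0.0471) + (-0.0938) + (-0.0269) + (-0.1310) + (-0.0269) + (-0.2834) + (-0.0643) + (-0.0269) + (-0.1715)) = 1.8047 (working shown to 4 dp, full precision carried).
With S = 12 species, ln S = 2.4849, so J = 1.8047/2.4849 = 0.7263, i.e. 0.73 to 2 decimal places.

0.73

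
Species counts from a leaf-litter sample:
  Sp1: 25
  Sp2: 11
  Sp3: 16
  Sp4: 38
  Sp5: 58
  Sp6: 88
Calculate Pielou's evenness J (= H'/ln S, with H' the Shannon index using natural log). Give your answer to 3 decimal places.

0.876

Total N = 25+11+16+38+58+88 = 236, so the proportions are 0.10593, 0.04661, 0.0678, 0.16102, 0.24576, 0.37288 (working shown to 5 dp, full precision carried).
H' = −Σ pᵢ ln pᵢ = −((-0.23781) + (-0.14290) + (-0.18246) + (-0.29406) + (-0.34490) + (-0.36785)) = 1.56998.
With S = 6 species, ln S = 1.79176, so J = 1.56998/1.79176 = 0.87622, i.e. 0.876 to 3 decimal places.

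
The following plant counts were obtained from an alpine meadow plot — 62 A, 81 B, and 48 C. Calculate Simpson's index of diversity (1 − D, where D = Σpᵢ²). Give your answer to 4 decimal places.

0.6516

Total N = 62+81+48 = 191, so the proportions are 0.324607, 0.424084, 0.251309 (working shown to 6 dp, full precision carried).
D = 0.324607² + 0.424084² + 0.251309² = 0.105370 + 0.179847 + 0.063156 = 0.348373.
So 1 − D = 0.651627, i.e. 0.6516 to 4 decimal places.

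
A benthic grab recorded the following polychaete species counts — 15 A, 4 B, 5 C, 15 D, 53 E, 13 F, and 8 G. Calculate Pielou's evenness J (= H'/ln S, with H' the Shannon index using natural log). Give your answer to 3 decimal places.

Total N = 15+4+5+15+53+13+8 = 113, so the proportions are 0.13274, 0.0354, 0.04425, 0.13274, 0.46903, 0.11504, 0.0708 (working shown to 5 dp, full precision carried).
H' = −Σ pᵢ ln pᵢ = −((-0.26805) + (-0.11827) + (-0.13796) + (-0.26805) + (-0.35510) + (-0.24878) + (-0.18747)) = 1.58368.
With S = 7 species, ln S = 1.94591, so J = 1.58368/1.94591 = 0.81385, i.e. 0.814 to 3 decimal places.

0.814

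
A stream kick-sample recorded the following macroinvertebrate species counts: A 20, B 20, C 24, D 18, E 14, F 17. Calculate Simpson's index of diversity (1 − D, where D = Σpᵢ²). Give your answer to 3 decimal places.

Total N = 20+20+24+18+14+17 = 113, so the proportions are 0.17699, 0.17699, 0.21239, 0.15929, 0.12389, 0.15044 (working shown to 5 dp, full precision carried).
D = 0.17699² + 0.17699² + 0.21239² + 0.15929² + 0.12389² + 0.15044² = 0.03133 + 0.03133 + 0.04511 + 0.02537 + 0.01535 + 0.02263 = 0.17112.
So 1 − D = 0.82888, i.e. 0.829 to 3 decimal places.

0.829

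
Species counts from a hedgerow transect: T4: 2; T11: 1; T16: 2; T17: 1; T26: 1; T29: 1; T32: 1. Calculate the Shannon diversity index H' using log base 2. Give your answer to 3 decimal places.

2.725

Total N = 2+1+2+1+1+1+1 = 9, so the proportions are 0.22222, 0.11111, 0.22222, 0.11111, 0.11111, 0.11111, 0.11111 (working shown to 5 dp, full precision carried).
Each pᵢ log₂ pᵢ term: 0.22222×(-2.16993)=-0.48221, 0.11111×(-3.16993)=-0.35221, 0.22222×(-2.16993)=-0.48221, 0.11111×(-3.16993)=-0.35221, 0.11111×(-3.16993)=-0.35221, 0.11111×(-3.16993)=-0.35221, 0.11111×(-3.16993)=-0.35221.
Sum = -2.72548, so H' = 2.725.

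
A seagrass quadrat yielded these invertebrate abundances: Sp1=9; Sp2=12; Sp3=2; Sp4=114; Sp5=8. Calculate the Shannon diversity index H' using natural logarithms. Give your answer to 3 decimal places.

Total N = 9+12+2+114+8 = 145, so the proportions are 0.06207, 0.08276, 0.01379, 0.78621, 0.05517 (working shown to 5 dp, full precision carried).
Each pᵢ ln pᵢ term: 0.06207×(-2.77951)=-0.17252, 0.08276×(-2.49183)=-0.20622, 0.01379×(-4.28359)=-0.05908, 0.78621×(-0.24054)=-0.18911, 0.05517×(-2.89729)=-0.15985.
Sum = -0.78679, so H' = 0.787.

0.787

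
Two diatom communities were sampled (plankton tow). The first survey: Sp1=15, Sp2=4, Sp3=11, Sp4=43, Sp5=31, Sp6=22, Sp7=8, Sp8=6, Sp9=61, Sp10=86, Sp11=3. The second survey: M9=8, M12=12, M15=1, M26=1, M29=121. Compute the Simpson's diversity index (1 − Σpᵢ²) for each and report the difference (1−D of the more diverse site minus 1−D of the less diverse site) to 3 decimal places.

The first survey: N=290, proportions 0.05172, 0.01379, 0.03793, 0.14828, 0.1069, 0.07586, 0.02759, 0.02069, 0.21034, 0.29655, 0.01034, giving 1−D = 0.82304 (working shown to 5 dp, full precision carried).
The second survey: N=143, proportions 0.05594, 0.08392, 0.00699, 0.00699, 0.84615, giving 1−D = 0.27375.
Difference = |0.82304 − 0.27375| = 0.54929, i.e. 0.549 to 3 decimal places.

0.549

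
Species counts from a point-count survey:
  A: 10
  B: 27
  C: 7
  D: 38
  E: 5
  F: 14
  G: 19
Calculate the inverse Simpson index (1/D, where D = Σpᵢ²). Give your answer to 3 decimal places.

Total N = 10+27+7+38+5+14+19 = 120, so the proportions are 0.0833333, 0.225, 0.0583333, 0.3166667, 0.0416667, 0.1166667, 0.1583333 (working shown to 7 dp, full precision carried).
D = 0.0833333² + 0.225² + 0.0583333² + 0.3166667² + 0.0416667² + 0.1166667² + 0.1583333² = 0.0069444 + 0.0506250 + 0.0034028 + 0.1002778 + 0.0017361 + 0.0136111 + 0.0250694 = 0.2016667.
So 1/D = 4.95868, i.e. 4.959 to 3 decimal places.

4.959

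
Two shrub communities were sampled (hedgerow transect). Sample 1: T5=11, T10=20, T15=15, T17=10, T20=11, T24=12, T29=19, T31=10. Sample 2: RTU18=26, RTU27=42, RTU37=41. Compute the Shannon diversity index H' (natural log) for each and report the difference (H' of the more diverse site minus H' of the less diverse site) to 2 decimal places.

0.97

Sample 1: N=108, proportions 0.10185, 0.18519, 0.13889, 0.09259, 0.10185, 0.11111, 0.17593, 0.09259, giving H' = 2.04228 (working shown to 5 dp, full precision carried).
Sample 2: N=109, proportions 0.23853, 0.38532, 0.37615, giving H' = 1.07714.
Difference = |2.04228 − 1.07714| = 0.96514, i.e. 0.97 to 2 decimal places.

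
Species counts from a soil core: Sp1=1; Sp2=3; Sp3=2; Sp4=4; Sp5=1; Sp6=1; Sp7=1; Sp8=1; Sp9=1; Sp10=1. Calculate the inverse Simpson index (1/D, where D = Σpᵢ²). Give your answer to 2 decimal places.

7.11

Total N = 1+3+2+4+1+1+1+1+1+1 = 16, so the proportions are 0.0625, 0.1875, 0.125, 0.25, 0.0625, 0.0625, 0.0625, 0.0625, 0.0625, 0.0625 (working shown to 6 dp, full precision carried).
D = 0.0625² + 0.1875² + 0.125² + 0.25² + 0.0625² + 0.0625² + 0.0625² + 0.0625² + 0.0625² + 0.0625² = 0.003906 + 0.035156 + 0.015625 + 0.062500 + 0.003906 + 0.003906 + 0.003906 + 0.003906 + 0.003906 + 0.003906 = 0.140625.
So 1/D = 7.1111, i.e. 7.11 to 2 decimal places.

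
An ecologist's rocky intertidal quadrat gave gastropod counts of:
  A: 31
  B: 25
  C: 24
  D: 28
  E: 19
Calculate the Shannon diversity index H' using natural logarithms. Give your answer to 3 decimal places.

Total N = 31+25+24+28+19 = 127, so the proportions are 0.24409, 0.19685, 0.18898, 0.22047, 0.14961 (working shown to 5 dp, full precision carried).
Each pᵢ ln pᵢ term: 0.24409×(-1.41020)=-0.34422, 0.19685×(-1.62531)=-0.31994, 0.18898×(-1.66613)=-0.31486, 0.22047×(-1.51198)=-0.33335, 0.14961×(-1.89975)=-0.28421.
Sum = -1.59659, so H' = 1.597.

1.597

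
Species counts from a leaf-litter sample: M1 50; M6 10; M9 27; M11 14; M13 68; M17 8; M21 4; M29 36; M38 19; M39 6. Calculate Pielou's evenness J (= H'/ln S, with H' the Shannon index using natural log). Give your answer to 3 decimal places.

Total N = 50+10+27+14+68+8+4+36+19+6 = 242, so the proportions are 0.20661, 0.04132, 0.11157, 0.05785, 0.28099, 0.03306, 0.01653, 0.14876, 0.07851, 0.02479 (working shown to 5 dp, full precision carried).
H' = −Σ pᵢ ln pᵢ = −((-0.32581) + (-0.13167) + (-0.24468) + (-0.16487) + (-0.35670) + (-0.11271) + (-0.06781) + (-0.28345) + (-0.19977) + (-0.09167)) = 1.97914.
With S = 10 species, ln S = 2.30259, so J = 1.97914/2.30259 = 0.85953, i.e. 0.860 to 3 decimal places.

0.860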